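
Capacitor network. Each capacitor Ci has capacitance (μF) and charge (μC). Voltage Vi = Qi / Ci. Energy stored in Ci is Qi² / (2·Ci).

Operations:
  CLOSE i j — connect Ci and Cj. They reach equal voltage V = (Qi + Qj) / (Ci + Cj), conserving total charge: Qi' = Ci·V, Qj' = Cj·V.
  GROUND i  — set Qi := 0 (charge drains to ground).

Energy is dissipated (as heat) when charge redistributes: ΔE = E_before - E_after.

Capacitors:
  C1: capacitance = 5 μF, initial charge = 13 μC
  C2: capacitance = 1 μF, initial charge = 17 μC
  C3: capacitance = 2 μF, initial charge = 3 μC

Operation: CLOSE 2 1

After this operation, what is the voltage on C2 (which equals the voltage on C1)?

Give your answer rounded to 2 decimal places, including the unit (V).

Initial: C1(5μF, Q=13μC, V=2.60V), C2(1μF, Q=17μC, V=17.00V), C3(2μF, Q=3μC, V=1.50V)
Op 1: CLOSE 2-1: Q_total=30.00, C_total=6.00, V=5.00; Q2=5.00, Q1=25.00; dissipated=86.400

Answer: 5.00 V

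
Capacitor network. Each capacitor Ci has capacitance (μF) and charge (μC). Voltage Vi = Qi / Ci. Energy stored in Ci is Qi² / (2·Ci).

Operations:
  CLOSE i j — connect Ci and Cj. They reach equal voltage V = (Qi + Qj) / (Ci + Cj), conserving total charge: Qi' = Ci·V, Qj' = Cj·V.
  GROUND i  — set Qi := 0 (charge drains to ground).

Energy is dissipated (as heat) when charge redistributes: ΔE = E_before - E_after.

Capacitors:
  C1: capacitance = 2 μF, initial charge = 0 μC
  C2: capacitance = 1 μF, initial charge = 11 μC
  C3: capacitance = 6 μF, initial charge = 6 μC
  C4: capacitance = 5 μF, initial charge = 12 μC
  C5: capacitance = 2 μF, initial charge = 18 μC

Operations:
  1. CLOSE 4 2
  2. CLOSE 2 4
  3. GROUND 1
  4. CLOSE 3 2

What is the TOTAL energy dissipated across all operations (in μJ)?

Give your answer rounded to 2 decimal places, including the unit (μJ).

Answer: 34.26 μJ

Derivation:
Initial: C1(2μF, Q=0μC, V=0.00V), C2(1μF, Q=11μC, V=11.00V), C3(6μF, Q=6μC, V=1.00V), C4(5μF, Q=12μC, V=2.40V), C5(2μF, Q=18μC, V=9.00V)
Op 1: CLOSE 4-2: Q_total=23.00, C_total=6.00, V=3.83; Q4=19.17, Q2=3.83; dissipated=30.817
Op 2: CLOSE 2-4: Q_total=23.00, C_total=6.00, V=3.83; Q2=3.83, Q4=19.17; dissipated=0.000
Op 3: GROUND 1: Q1=0; energy lost=0.000
Op 4: CLOSE 3-2: Q_total=9.83, C_total=7.00, V=1.40; Q3=8.43, Q2=1.40; dissipated=3.440
Total dissipated: 34.257 μJ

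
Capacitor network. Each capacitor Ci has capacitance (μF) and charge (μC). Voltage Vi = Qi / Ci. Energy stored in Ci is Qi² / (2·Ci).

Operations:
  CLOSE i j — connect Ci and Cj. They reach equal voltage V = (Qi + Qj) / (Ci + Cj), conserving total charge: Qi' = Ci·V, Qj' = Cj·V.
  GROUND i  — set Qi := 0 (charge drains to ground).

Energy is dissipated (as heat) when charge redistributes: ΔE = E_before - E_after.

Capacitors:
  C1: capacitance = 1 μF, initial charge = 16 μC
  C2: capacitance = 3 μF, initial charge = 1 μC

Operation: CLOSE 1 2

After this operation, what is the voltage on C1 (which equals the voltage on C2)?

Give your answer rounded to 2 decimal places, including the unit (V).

Answer: 4.25 V

Derivation:
Initial: C1(1μF, Q=16μC, V=16.00V), C2(3μF, Q=1μC, V=0.33V)
Op 1: CLOSE 1-2: Q_total=17.00, C_total=4.00, V=4.25; Q1=4.25, Q2=12.75; dissipated=92.042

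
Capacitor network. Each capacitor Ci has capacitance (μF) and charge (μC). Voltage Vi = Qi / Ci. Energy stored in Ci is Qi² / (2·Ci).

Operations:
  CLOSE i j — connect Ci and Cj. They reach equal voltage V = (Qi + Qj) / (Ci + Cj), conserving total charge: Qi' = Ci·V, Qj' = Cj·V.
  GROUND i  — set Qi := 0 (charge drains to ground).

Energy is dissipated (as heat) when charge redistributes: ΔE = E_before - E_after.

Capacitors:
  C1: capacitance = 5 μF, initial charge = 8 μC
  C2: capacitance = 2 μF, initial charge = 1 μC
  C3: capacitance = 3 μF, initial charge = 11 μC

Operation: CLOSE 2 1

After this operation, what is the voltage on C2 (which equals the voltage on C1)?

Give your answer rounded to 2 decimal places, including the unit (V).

Answer: 1.29 V

Derivation:
Initial: C1(5μF, Q=8μC, V=1.60V), C2(2μF, Q=1μC, V=0.50V), C3(3μF, Q=11μC, V=3.67V)
Op 1: CLOSE 2-1: Q_total=9.00, C_total=7.00, V=1.29; Q2=2.57, Q1=6.43; dissipated=0.864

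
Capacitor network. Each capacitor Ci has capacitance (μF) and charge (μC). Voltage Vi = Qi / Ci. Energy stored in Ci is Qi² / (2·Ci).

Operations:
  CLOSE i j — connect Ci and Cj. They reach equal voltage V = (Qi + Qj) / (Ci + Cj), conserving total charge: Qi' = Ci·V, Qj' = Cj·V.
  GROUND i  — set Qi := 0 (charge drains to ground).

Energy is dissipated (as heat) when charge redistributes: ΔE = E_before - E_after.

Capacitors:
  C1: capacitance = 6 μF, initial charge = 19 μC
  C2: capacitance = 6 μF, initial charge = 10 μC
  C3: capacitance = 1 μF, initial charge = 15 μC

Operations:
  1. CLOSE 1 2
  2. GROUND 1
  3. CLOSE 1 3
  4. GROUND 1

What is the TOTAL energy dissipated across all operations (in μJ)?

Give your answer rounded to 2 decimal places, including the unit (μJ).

Answer: 131.10 μJ

Derivation:
Initial: C1(6μF, Q=19μC, V=3.17V), C2(6μF, Q=10μC, V=1.67V), C3(1μF, Q=15μC, V=15.00V)
Op 1: CLOSE 1-2: Q_total=29.00, C_total=12.00, V=2.42; Q1=14.50, Q2=14.50; dissipated=3.375
Op 2: GROUND 1: Q1=0; energy lost=17.521
Op 3: CLOSE 1-3: Q_total=15.00, C_total=7.00, V=2.14; Q1=12.86, Q3=2.14; dissipated=96.429
Op 4: GROUND 1: Q1=0; energy lost=13.776
Total dissipated: 131.100 μJ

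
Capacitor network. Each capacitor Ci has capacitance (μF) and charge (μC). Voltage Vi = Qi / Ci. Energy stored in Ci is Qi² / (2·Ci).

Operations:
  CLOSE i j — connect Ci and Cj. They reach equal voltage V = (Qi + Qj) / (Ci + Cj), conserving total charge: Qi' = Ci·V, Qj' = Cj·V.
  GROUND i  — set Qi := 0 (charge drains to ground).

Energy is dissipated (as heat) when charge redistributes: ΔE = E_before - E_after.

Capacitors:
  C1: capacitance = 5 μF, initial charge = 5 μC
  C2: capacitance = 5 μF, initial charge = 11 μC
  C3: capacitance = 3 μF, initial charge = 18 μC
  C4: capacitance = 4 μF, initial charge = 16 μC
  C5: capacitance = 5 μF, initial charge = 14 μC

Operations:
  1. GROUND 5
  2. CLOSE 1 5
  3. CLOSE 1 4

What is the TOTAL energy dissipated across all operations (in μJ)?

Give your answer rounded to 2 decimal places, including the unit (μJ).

Initial: C1(5μF, Q=5μC, V=1.00V), C2(5μF, Q=11μC, V=2.20V), C3(3μF, Q=18μC, V=6.00V), C4(4μF, Q=16μC, V=4.00V), C5(5μF, Q=14μC, V=2.80V)
Op 1: GROUND 5: Q5=0; energy lost=19.600
Op 2: CLOSE 1-5: Q_total=5.00, C_total=10.00, V=0.50; Q1=2.50, Q5=2.50; dissipated=1.250
Op 3: CLOSE 1-4: Q_total=18.50, C_total=9.00, V=2.06; Q1=10.28, Q4=8.22; dissipated=13.611
Total dissipated: 34.461 μJ

Answer: 34.46 μJ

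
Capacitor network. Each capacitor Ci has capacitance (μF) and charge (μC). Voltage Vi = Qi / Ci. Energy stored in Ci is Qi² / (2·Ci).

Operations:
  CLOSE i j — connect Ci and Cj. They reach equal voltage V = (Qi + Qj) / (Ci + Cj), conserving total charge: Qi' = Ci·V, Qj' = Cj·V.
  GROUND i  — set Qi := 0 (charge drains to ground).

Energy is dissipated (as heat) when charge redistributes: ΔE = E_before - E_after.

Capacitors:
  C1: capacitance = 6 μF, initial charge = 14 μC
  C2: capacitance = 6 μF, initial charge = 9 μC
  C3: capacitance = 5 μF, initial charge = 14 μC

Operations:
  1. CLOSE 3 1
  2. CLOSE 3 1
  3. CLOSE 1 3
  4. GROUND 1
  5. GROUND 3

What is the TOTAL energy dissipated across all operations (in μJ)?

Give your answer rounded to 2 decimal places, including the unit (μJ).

Initial: C1(6μF, Q=14μC, V=2.33V), C2(6μF, Q=9μC, V=1.50V), C3(5μF, Q=14μC, V=2.80V)
Op 1: CLOSE 3-1: Q_total=28.00, C_total=11.00, V=2.55; Q3=12.73, Q1=15.27; dissipated=0.297
Op 2: CLOSE 3-1: Q_total=28.00, C_total=11.00, V=2.55; Q3=12.73, Q1=15.27; dissipated=0.000
Op 3: CLOSE 1-3: Q_total=28.00, C_total=11.00, V=2.55; Q1=15.27, Q3=12.73; dissipated=0.000
Op 4: GROUND 1: Q1=0; energy lost=19.438
Op 5: GROUND 3: Q3=0; energy lost=16.198
Total dissipated: 35.933 μJ

Answer: 35.93 μJ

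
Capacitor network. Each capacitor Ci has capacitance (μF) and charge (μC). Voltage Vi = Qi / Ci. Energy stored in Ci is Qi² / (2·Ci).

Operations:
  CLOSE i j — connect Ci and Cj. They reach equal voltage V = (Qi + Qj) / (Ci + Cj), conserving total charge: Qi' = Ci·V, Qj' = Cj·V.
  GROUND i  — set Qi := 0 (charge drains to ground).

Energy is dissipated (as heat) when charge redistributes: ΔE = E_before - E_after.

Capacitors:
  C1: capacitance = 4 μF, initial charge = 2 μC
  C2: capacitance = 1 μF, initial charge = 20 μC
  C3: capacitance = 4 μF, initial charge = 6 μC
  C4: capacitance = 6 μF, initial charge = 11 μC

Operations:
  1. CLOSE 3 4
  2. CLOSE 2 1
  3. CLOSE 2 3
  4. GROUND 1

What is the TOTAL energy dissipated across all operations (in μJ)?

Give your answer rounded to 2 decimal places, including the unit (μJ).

Answer: 193.87 μJ

Derivation:
Initial: C1(4μF, Q=2μC, V=0.50V), C2(1μF, Q=20μC, V=20.00V), C3(4μF, Q=6μC, V=1.50V), C4(6μF, Q=11μC, V=1.83V)
Op 1: CLOSE 3-4: Q_total=17.00, C_total=10.00, V=1.70; Q3=6.80, Q4=10.20; dissipated=0.133
Op 2: CLOSE 2-1: Q_total=22.00, C_total=5.00, V=4.40; Q2=4.40, Q1=17.60; dissipated=152.100
Op 3: CLOSE 2-3: Q_total=11.20, C_total=5.00, V=2.24; Q2=2.24, Q3=8.96; dissipated=2.916
Op 4: GROUND 1: Q1=0; energy lost=38.720
Total dissipated: 193.869 μJ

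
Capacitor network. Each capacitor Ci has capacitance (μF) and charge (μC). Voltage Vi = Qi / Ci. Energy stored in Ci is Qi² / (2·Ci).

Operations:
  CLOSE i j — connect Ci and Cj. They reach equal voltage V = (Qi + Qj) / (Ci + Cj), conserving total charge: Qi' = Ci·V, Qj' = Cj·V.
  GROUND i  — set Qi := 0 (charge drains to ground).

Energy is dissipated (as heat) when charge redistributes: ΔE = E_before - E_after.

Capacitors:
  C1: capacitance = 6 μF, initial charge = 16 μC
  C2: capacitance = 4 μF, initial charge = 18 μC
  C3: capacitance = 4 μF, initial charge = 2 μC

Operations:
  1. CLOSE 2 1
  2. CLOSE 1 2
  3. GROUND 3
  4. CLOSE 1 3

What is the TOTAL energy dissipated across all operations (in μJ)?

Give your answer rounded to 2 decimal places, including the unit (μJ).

Initial: C1(6μF, Q=16μC, V=2.67V), C2(4μF, Q=18μC, V=4.50V), C3(4μF, Q=2μC, V=0.50V)
Op 1: CLOSE 2-1: Q_total=34.00, C_total=10.00, V=3.40; Q2=13.60, Q1=20.40; dissipated=4.033
Op 2: CLOSE 1-2: Q_total=34.00, C_total=10.00, V=3.40; Q1=20.40, Q2=13.60; dissipated=0.000
Op 3: GROUND 3: Q3=0; energy lost=0.500
Op 4: CLOSE 1-3: Q_total=20.40, C_total=10.00, V=2.04; Q1=12.24, Q3=8.16; dissipated=13.872
Total dissipated: 18.405 μJ

Answer: 18.41 μJ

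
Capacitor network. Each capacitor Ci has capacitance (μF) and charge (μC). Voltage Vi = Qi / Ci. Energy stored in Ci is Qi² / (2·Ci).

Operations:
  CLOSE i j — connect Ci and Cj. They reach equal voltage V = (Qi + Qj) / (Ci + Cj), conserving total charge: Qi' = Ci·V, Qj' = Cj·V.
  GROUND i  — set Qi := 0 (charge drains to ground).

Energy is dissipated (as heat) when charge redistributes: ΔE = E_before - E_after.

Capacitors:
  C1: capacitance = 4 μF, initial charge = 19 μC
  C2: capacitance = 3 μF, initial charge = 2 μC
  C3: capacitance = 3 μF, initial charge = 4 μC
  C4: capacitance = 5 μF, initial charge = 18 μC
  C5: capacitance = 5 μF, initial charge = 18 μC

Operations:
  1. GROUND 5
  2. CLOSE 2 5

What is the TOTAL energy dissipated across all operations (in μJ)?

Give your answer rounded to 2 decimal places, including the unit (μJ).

Answer: 32.82 μJ

Derivation:
Initial: C1(4μF, Q=19μC, V=4.75V), C2(3μF, Q=2μC, V=0.67V), C3(3μF, Q=4μC, V=1.33V), C4(5μF, Q=18μC, V=3.60V), C5(5μF, Q=18μC, V=3.60V)
Op 1: GROUND 5: Q5=0; energy lost=32.400
Op 2: CLOSE 2-5: Q_total=2.00, C_total=8.00, V=0.25; Q2=0.75, Q5=1.25; dissipated=0.417
Total dissipated: 32.817 μJ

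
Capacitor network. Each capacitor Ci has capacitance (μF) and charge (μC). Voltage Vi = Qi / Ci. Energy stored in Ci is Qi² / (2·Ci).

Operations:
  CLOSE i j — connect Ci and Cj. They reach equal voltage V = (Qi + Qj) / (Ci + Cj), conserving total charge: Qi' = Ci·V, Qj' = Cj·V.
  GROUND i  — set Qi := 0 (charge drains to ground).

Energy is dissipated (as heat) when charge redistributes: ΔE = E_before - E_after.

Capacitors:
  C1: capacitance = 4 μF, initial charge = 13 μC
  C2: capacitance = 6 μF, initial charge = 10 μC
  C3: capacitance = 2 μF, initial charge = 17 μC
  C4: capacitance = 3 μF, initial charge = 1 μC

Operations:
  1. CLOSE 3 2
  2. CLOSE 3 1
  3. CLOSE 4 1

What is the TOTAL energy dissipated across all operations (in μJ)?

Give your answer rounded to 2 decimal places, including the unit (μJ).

Answer: 42.53 μJ

Derivation:
Initial: C1(4μF, Q=13μC, V=3.25V), C2(6μF, Q=10μC, V=1.67V), C3(2μF, Q=17μC, V=8.50V), C4(3μF, Q=1μC, V=0.33V)
Op 1: CLOSE 3-2: Q_total=27.00, C_total=8.00, V=3.38; Q3=6.75, Q2=20.25; dissipated=35.021
Op 2: CLOSE 3-1: Q_total=19.75, C_total=6.00, V=3.29; Q3=6.58, Q1=13.17; dissipated=0.010
Op 3: CLOSE 4-1: Q_total=14.17, C_total=7.00, V=2.02; Q4=6.07, Q1=8.10; dissipated=7.501
Total dissipated: 42.533 μJ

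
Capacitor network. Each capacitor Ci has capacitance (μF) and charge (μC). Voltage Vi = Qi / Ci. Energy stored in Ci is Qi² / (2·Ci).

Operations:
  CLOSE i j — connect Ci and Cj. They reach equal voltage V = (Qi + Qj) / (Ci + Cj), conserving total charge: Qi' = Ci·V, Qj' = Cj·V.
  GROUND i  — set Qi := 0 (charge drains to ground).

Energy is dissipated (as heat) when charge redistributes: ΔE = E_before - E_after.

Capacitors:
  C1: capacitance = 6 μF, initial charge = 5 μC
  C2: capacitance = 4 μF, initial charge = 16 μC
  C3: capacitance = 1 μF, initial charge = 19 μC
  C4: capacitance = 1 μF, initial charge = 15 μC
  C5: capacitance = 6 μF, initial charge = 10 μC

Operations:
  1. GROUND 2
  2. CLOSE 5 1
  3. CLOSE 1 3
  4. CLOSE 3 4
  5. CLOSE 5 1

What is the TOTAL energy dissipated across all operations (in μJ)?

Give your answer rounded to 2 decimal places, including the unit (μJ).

Answer: 209.15 μJ

Derivation:
Initial: C1(6μF, Q=5μC, V=0.83V), C2(4μF, Q=16μC, V=4.00V), C3(1μF, Q=19μC, V=19.00V), C4(1μF, Q=15μC, V=15.00V), C5(6μF, Q=10μC, V=1.67V)
Op 1: GROUND 2: Q2=0; energy lost=32.000
Op 2: CLOSE 5-1: Q_total=15.00, C_total=12.00, V=1.25; Q5=7.50, Q1=7.50; dissipated=1.042
Op 3: CLOSE 1-3: Q_total=26.50, C_total=7.00, V=3.79; Q1=22.71, Q3=3.79; dissipated=135.027
Op 4: CLOSE 3-4: Q_total=18.79, C_total=2.00, V=9.39; Q3=9.39, Q4=9.39; dissipated=31.440
Op 5: CLOSE 5-1: Q_total=30.21, C_total=12.00, V=2.52; Q5=15.11, Q1=15.11; dissipated=9.645
Total dissipated: 209.153 μJ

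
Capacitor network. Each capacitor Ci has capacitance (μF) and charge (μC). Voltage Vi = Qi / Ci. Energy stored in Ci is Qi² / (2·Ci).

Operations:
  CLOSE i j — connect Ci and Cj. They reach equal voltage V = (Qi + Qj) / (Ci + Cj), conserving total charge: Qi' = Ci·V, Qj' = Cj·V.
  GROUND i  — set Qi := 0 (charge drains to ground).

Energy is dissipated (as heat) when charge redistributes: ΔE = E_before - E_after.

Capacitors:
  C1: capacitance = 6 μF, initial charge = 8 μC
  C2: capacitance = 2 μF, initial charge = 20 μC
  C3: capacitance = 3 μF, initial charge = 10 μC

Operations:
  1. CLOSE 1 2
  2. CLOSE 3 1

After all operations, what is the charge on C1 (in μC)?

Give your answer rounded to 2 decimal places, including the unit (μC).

Initial: C1(6μF, Q=8μC, V=1.33V), C2(2μF, Q=20μC, V=10.00V), C3(3μF, Q=10μC, V=3.33V)
Op 1: CLOSE 1-2: Q_total=28.00, C_total=8.00, V=3.50; Q1=21.00, Q2=7.00; dissipated=56.333
Op 2: CLOSE 3-1: Q_total=31.00, C_total=9.00, V=3.44; Q3=10.33, Q1=20.67; dissipated=0.028
Final charges: Q1=20.67, Q2=7.00, Q3=10.33

Answer: 20.67 μC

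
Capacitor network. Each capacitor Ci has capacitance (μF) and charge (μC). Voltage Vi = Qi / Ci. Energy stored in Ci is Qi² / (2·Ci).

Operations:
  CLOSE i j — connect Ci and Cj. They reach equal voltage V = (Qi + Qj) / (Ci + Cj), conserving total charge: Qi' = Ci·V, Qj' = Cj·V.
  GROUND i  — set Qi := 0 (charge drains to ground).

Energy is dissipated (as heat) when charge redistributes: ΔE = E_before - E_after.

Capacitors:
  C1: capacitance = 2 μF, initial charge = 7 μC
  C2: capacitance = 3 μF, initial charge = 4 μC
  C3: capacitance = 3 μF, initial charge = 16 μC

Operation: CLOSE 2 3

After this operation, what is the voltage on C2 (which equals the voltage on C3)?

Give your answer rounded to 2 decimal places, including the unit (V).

Answer: 3.33 V

Derivation:
Initial: C1(2μF, Q=7μC, V=3.50V), C2(3μF, Q=4μC, V=1.33V), C3(3μF, Q=16μC, V=5.33V)
Op 1: CLOSE 2-3: Q_total=20.00, C_total=6.00, V=3.33; Q2=10.00, Q3=10.00; dissipated=12.000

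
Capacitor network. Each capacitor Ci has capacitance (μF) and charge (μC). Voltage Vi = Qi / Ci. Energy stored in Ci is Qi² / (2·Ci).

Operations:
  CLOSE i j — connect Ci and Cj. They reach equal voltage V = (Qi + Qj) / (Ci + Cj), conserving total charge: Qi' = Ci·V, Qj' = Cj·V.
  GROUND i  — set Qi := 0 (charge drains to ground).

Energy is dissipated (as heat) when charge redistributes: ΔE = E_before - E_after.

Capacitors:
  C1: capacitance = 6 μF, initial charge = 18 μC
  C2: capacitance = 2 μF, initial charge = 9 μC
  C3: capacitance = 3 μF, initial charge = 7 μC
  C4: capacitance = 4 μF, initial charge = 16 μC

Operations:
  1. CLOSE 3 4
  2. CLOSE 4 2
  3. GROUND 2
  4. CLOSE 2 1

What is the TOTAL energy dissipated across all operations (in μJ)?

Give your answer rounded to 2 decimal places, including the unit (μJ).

Initial: C1(6μF, Q=18μC, V=3.00V), C2(2μF, Q=9μC, V=4.50V), C3(3μF, Q=7μC, V=2.33V), C4(4μF, Q=16μC, V=4.00V)
Op 1: CLOSE 3-4: Q_total=23.00, C_total=7.00, V=3.29; Q3=9.86, Q4=13.14; dissipated=2.381
Op 2: CLOSE 4-2: Q_total=22.14, C_total=6.00, V=3.69; Q4=14.76, Q2=7.38; dissipated=0.983
Op 3: GROUND 2: Q2=0; energy lost=13.620
Op 4: CLOSE 2-1: Q_total=18.00, C_total=8.00, V=2.25; Q2=4.50, Q1=13.50; dissipated=6.750
Total dissipated: 23.734 μJ

Answer: 23.73 μJ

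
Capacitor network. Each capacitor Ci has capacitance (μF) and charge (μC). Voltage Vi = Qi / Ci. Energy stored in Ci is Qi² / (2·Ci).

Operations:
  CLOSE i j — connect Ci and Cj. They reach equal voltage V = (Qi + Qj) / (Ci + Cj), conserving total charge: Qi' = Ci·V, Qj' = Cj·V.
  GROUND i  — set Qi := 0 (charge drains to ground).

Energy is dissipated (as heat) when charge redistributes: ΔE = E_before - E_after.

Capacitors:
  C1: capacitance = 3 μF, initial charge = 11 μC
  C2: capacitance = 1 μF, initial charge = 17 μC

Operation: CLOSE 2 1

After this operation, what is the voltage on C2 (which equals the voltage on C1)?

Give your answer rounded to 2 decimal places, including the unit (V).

Answer: 7.00 V

Derivation:
Initial: C1(3μF, Q=11μC, V=3.67V), C2(1μF, Q=17μC, V=17.00V)
Op 1: CLOSE 2-1: Q_total=28.00, C_total=4.00, V=7.00; Q2=7.00, Q1=21.00; dissipated=66.667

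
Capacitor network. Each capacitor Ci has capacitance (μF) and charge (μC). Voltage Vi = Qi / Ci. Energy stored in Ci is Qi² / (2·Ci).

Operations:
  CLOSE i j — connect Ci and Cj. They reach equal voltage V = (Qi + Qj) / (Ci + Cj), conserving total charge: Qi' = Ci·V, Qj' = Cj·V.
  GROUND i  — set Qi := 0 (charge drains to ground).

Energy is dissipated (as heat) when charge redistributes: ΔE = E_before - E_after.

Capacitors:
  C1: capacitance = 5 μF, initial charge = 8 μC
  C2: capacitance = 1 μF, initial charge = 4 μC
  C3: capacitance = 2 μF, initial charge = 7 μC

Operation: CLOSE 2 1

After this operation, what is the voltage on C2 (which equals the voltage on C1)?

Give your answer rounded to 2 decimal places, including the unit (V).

Answer: 2.00 V

Derivation:
Initial: C1(5μF, Q=8μC, V=1.60V), C2(1μF, Q=4μC, V=4.00V), C3(2μF, Q=7μC, V=3.50V)
Op 1: CLOSE 2-1: Q_total=12.00, C_total=6.00, V=2.00; Q2=2.00, Q1=10.00; dissipated=2.400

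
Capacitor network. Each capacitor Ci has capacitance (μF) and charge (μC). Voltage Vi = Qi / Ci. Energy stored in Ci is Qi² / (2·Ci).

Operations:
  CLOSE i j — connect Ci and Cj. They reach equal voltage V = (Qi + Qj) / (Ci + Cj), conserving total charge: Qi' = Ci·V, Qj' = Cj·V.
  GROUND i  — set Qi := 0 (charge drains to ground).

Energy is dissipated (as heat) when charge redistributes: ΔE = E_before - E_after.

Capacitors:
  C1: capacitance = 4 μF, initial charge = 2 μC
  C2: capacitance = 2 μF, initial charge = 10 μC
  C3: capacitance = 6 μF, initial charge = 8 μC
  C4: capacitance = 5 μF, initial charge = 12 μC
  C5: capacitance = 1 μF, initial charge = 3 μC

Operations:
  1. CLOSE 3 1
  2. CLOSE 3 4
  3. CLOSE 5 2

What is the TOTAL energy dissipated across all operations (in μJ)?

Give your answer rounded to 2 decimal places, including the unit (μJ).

Answer: 4.84 μJ

Derivation:
Initial: C1(4μF, Q=2μC, V=0.50V), C2(2μF, Q=10μC, V=5.00V), C3(6μF, Q=8μC, V=1.33V), C4(5μF, Q=12μC, V=2.40V), C5(1μF, Q=3μC, V=3.00V)
Op 1: CLOSE 3-1: Q_total=10.00, C_total=10.00, V=1.00; Q3=6.00, Q1=4.00; dissipated=0.833
Op 2: CLOSE 3-4: Q_total=18.00, C_total=11.00, V=1.64; Q3=9.82, Q4=8.18; dissipated=2.673
Op 3: CLOSE 5-2: Q_total=13.00, C_total=3.00, V=4.33; Q5=4.33, Q2=8.67; dissipated=1.333
Total dissipated: 4.839 μJ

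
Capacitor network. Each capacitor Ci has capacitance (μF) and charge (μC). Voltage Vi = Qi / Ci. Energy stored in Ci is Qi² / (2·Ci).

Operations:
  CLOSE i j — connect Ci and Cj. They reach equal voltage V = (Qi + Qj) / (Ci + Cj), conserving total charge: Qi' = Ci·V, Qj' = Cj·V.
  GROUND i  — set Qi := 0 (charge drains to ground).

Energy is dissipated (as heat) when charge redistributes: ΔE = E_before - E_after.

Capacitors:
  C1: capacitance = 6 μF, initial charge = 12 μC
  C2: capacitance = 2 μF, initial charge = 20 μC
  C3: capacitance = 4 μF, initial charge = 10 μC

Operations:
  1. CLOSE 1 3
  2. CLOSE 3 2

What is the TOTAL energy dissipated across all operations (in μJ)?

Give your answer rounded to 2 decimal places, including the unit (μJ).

Answer: 40.86 μJ

Derivation:
Initial: C1(6μF, Q=12μC, V=2.00V), C2(2μF, Q=20μC, V=10.00V), C3(4μF, Q=10μC, V=2.50V)
Op 1: CLOSE 1-3: Q_total=22.00, C_total=10.00, V=2.20; Q1=13.20, Q3=8.80; dissipated=0.300
Op 2: CLOSE 3-2: Q_total=28.80, C_total=6.00, V=4.80; Q3=19.20, Q2=9.60; dissipated=40.560
Total dissipated: 40.860 μJ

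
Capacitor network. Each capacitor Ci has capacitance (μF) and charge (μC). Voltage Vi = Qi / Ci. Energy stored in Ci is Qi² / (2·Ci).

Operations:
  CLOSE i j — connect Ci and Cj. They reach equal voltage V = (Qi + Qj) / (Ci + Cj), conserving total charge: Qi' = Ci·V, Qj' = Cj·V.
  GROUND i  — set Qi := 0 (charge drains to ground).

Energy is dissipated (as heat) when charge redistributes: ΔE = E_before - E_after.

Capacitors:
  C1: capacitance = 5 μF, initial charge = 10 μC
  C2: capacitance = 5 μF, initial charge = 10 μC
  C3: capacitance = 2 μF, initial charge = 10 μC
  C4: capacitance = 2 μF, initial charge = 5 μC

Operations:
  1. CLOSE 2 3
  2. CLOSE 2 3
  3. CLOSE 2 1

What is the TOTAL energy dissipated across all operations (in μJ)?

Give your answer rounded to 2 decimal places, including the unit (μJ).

Initial: C1(5μF, Q=10μC, V=2.00V), C2(5μF, Q=10μC, V=2.00V), C3(2μF, Q=10μC, V=5.00V), C4(2μF, Q=5μC, V=2.50V)
Op 1: CLOSE 2-3: Q_total=20.00, C_total=7.00, V=2.86; Q2=14.29, Q3=5.71; dissipated=6.429
Op 2: CLOSE 2-3: Q_total=20.00, C_total=7.00, V=2.86; Q2=14.29, Q3=5.71; dissipated=0.000
Op 3: CLOSE 2-1: Q_total=24.29, C_total=10.00, V=2.43; Q2=12.14, Q1=12.14; dissipated=0.918
Total dissipated: 7.347 μJ

Answer: 7.35 μJ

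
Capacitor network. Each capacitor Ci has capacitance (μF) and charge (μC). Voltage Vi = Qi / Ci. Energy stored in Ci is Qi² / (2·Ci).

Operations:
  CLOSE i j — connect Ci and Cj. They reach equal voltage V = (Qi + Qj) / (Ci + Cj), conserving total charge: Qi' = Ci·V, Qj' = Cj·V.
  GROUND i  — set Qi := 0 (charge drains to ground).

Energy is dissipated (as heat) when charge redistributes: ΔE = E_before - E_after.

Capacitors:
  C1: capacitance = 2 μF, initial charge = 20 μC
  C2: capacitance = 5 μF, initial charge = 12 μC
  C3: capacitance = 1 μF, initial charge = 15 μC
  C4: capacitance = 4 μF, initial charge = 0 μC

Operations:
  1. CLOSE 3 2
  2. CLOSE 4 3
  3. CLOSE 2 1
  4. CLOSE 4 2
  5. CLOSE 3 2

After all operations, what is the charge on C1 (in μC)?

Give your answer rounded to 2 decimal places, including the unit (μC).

Answer: 12.14 μC

Derivation:
Initial: C1(2μF, Q=20μC, V=10.00V), C2(5μF, Q=12μC, V=2.40V), C3(1μF, Q=15μC, V=15.00V), C4(4μF, Q=0μC, V=0.00V)
Op 1: CLOSE 3-2: Q_total=27.00, C_total=6.00, V=4.50; Q3=4.50, Q2=22.50; dissipated=66.150
Op 2: CLOSE 4-3: Q_total=4.50, C_total=5.00, V=0.90; Q4=3.60, Q3=0.90; dissipated=8.100
Op 3: CLOSE 2-1: Q_total=42.50, C_total=7.00, V=6.07; Q2=30.36, Q1=12.14; dissipated=21.607
Op 4: CLOSE 4-2: Q_total=33.96, C_total=9.00, V=3.77; Q4=15.09, Q2=18.87; dissipated=29.715
Op 5: CLOSE 3-2: Q_total=19.77, C_total=6.00, V=3.29; Q3=3.29, Q2=16.47; dissipated=3.439
Final charges: Q1=12.14, Q2=16.47, Q3=3.29, Q4=15.09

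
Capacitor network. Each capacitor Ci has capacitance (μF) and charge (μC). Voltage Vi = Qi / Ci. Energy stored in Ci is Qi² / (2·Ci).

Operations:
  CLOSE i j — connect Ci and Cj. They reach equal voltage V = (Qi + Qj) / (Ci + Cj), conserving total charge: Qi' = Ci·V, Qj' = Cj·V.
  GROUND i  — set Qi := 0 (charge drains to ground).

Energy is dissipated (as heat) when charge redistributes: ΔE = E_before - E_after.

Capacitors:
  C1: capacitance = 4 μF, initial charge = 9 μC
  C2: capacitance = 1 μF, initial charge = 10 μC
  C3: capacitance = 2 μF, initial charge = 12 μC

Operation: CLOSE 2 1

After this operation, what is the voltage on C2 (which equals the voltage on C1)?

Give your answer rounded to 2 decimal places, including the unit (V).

Answer: 3.80 V

Derivation:
Initial: C1(4μF, Q=9μC, V=2.25V), C2(1μF, Q=10μC, V=10.00V), C3(2μF, Q=12μC, V=6.00V)
Op 1: CLOSE 2-1: Q_total=19.00, C_total=5.00, V=3.80; Q2=3.80, Q1=15.20; dissipated=24.025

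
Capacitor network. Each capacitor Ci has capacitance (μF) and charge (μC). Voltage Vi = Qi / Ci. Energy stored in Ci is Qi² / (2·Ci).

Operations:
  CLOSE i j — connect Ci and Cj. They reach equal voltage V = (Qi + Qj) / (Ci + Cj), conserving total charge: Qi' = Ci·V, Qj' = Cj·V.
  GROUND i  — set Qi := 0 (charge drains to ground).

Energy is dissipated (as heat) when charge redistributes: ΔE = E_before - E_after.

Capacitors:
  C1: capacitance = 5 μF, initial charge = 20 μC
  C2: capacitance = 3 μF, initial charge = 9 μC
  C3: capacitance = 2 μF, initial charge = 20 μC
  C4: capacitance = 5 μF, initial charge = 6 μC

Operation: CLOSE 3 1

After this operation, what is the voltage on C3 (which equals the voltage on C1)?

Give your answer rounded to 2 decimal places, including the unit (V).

Answer: 5.71 V

Derivation:
Initial: C1(5μF, Q=20μC, V=4.00V), C2(3μF, Q=9μC, V=3.00V), C3(2μF, Q=20μC, V=10.00V), C4(5μF, Q=6μC, V=1.20V)
Op 1: CLOSE 3-1: Q_total=40.00, C_total=7.00, V=5.71; Q3=11.43, Q1=28.57; dissipated=25.714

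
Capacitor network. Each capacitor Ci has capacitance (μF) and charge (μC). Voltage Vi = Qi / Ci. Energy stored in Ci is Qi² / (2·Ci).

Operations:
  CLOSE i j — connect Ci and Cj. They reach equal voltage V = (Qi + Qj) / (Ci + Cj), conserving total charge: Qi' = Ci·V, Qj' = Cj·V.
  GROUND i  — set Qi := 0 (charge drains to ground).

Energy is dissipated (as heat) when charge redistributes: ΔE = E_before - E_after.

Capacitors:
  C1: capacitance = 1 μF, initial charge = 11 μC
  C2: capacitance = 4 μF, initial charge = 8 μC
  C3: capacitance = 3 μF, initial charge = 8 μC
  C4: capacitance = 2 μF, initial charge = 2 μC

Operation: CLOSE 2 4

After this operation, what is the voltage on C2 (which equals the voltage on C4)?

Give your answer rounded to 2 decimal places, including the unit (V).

Answer: 1.67 V

Derivation:
Initial: C1(1μF, Q=11μC, V=11.00V), C2(4μF, Q=8μC, V=2.00V), C3(3μF, Q=8μC, V=2.67V), C4(2μF, Q=2μC, V=1.00V)
Op 1: CLOSE 2-4: Q_total=10.00, C_total=6.00, V=1.67; Q2=6.67, Q4=3.33; dissipated=0.667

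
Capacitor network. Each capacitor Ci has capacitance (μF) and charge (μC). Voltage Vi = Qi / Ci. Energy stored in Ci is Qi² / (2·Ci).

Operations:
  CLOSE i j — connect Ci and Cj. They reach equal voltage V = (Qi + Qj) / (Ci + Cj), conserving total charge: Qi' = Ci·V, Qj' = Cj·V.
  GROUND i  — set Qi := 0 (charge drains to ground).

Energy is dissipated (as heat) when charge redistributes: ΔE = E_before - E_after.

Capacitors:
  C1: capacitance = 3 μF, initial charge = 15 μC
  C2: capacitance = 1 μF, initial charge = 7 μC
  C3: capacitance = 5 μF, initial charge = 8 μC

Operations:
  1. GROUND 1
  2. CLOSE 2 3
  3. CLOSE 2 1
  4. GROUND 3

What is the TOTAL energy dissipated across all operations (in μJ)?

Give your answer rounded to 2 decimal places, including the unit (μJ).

Initial: C1(3μF, Q=15μC, V=5.00V), C2(1μF, Q=7μC, V=7.00V), C3(5μF, Q=8μC, V=1.60V)
Op 1: GROUND 1: Q1=0; energy lost=37.500
Op 2: CLOSE 2-3: Q_total=15.00, C_total=6.00, V=2.50; Q2=2.50, Q3=12.50; dissipated=12.150
Op 3: CLOSE 2-1: Q_total=2.50, C_total=4.00, V=0.62; Q2=0.62, Q1=1.88; dissipated=2.344
Op 4: GROUND 3: Q3=0; energy lost=15.625
Total dissipated: 67.619 μJ

Answer: 67.62 μJ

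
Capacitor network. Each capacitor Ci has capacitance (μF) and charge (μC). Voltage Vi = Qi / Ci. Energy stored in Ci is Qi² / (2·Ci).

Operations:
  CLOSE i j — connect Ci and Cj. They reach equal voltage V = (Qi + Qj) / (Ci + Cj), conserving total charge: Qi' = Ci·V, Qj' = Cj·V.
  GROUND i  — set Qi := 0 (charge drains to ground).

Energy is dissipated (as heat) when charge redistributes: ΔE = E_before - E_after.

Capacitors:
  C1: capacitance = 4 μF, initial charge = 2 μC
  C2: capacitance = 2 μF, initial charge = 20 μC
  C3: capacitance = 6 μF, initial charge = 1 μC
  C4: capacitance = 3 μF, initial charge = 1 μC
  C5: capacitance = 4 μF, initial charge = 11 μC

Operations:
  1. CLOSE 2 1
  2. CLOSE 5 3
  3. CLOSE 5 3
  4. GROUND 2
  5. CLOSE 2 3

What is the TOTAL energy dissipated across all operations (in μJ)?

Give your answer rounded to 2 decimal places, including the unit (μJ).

Initial: C1(4μF, Q=2μC, V=0.50V), C2(2μF, Q=20μC, V=10.00V), C3(6μF, Q=1μC, V=0.17V), C4(3μF, Q=1μC, V=0.33V), C5(4μF, Q=11μC, V=2.75V)
Op 1: CLOSE 2-1: Q_total=22.00, C_total=6.00, V=3.67; Q2=7.33, Q1=14.67; dissipated=60.167
Op 2: CLOSE 5-3: Q_total=12.00, C_total=10.00, V=1.20; Q5=4.80, Q3=7.20; dissipated=8.008
Op 3: CLOSE 5-3: Q_total=12.00, C_total=10.00, V=1.20; Q5=4.80, Q3=7.20; dissipated=0.000
Op 4: GROUND 2: Q2=0; energy lost=13.444
Op 5: CLOSE 2-3: Q_total=7.20, C_total=8.00, V=0.90; Q2=1.80, Q3=5.40; dissipated=1.080
Total dissipated: 82.699 μJ

Answer: 82.70 μJ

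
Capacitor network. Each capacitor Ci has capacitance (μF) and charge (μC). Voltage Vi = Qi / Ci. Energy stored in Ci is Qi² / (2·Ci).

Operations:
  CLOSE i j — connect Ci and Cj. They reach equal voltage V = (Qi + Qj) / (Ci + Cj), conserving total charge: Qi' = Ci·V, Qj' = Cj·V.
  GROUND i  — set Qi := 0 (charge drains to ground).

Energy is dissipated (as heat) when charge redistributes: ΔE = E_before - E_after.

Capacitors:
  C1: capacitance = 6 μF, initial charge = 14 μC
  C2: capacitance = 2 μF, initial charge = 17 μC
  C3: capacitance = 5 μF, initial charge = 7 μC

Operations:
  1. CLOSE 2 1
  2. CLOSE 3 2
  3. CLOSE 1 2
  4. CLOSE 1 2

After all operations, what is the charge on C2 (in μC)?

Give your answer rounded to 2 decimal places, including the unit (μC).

Answer: 6.87 μC

Derivation:
Initial: C1(6μF, Q=14μC, V=2.33V), C2(2μF, Q=17μC, V=8.50V), C3(5μF, Q=7μC, V=1.40V)
Op 1: CLOSE 2-1: Q_total=31.00, C_total=8.00, V=3.88; Q2=7.75, Q1=23.25; dissipated=28.521
Op 2: CLOSE 3-2: Q_total=14.75, C_total=7.00, V=2.11; Q3=10.54, Q2=4.21; dissipated=4.375
Op 3: CLOSE 1-2: Q_total=27.46, C_total=8.00, V=3.43; Q1=20.60, Q2=6.87; dissipated=2.344
Op 4: CLOSE 1-2: Q_total=27.46, C_total=8.00, V=3.43; Q1=20.60, Q2=6.87; dissipated=0.000
Final charges: Q1=20.60, Q2=6.87, Q3=10.54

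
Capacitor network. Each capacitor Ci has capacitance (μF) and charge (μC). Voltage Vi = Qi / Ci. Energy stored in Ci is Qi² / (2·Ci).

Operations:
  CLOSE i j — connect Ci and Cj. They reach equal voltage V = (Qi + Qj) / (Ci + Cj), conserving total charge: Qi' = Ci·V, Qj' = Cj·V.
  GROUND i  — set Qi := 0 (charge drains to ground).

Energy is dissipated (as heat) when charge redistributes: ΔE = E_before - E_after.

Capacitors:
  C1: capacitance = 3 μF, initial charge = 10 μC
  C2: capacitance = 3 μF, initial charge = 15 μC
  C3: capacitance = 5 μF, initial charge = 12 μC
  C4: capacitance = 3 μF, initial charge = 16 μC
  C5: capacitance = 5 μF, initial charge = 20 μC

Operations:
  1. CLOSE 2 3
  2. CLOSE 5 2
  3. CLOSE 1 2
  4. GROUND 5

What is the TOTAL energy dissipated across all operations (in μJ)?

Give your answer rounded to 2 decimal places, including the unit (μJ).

Answer: 42.29 μJ

Derivation:
Initial: C1(3μF, Q=10μC, V=3.33V), C2(3μF, Q=15μC, V=5.00V), C3(5μF, Q=12μC, V=2.40V), C4(3μF, Q=16μC, V=5.33V), C5(5μF, Q=20μC, V=4.00V)
Op 1: CLOSE 2-3: Q_total=27.00, C_total=8.00, V=3.38; Q2=10.12, Q3=16.88; dissipated=6.338
Op 2: CLOSE 5-2: Q_total=30.12, C_total=8.00, V=3.77; Q5=18.83, Q2=11.30; dissipated=0.366
Op 3: CLOSE 1-2: Q_total=21.30, C_total=6.00, V=3.55; Q1=10.65, Q2=10.65; dissipated=0.140
Op 4: GROUND 5: Q5=0; energy lost=35.450
Total dissipated: 42.294 μJ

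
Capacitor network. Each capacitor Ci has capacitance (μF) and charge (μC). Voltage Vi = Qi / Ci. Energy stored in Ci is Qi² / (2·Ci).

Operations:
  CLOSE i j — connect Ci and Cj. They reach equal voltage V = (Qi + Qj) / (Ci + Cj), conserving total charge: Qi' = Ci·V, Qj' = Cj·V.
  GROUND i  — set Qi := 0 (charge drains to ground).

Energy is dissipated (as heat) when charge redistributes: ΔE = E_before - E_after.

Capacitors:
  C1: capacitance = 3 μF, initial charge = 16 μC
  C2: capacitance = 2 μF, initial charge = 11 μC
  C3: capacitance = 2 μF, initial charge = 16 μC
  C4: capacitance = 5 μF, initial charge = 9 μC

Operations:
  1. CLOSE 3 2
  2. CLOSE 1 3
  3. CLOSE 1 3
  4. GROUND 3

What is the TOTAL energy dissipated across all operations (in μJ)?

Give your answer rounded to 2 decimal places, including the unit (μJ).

Initial: C1(3μF, Q=16μC, V=5.33V), C2(2μF, Q=11μC, V=5.50V), C3(2μF, Q=16μC, V=8.00V), C4(5μF, Q=9μC, V=1.80V)
Op 1: CLOSE 3-2: Q_total=27.00, C_total=4.00, V=6.75; Q3=13.50, Q2=13.50; dissipated=3.125
Op 2: CLOSE 1-3: Q_total=29.50, C_total=5.00, V=5.90; Q1=17.70, Q3=11.80; dissipated=1.204
Op 3: CLOSE 1-3: Q_total=29.50, C_total=5.00, V=5.90; Q1=17.70, Q3=11.80; dissipated=0.000
Op 4: GROUND 3: Q3=0; energy lost=34.810
Total dissipated: 39.139 μJ

Answer: 39.14 μJ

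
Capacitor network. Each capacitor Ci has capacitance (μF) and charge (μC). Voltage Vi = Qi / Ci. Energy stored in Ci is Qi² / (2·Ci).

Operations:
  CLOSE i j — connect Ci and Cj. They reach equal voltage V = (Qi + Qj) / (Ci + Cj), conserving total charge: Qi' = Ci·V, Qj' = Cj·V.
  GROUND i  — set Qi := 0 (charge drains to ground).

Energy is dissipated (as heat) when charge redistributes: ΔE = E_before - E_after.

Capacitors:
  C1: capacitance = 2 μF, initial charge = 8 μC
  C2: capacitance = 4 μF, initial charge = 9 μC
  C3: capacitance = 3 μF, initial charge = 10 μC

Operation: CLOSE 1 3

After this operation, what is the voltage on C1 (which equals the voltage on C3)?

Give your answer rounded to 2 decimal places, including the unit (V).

Answer: 3.60 V

Derivation:
Initial: C1(2μF, Q=8μC, V=4.00V), C2(4μF, Q=9μC, V=2.25V), C3(3μF, Q=10μC, V=3.33V)
Op 1: CLOSE 1-3: Q_total=18.00, C_total=5.00, V=3.60; Q1=7.20, Q3=10.80; dissipated=0.267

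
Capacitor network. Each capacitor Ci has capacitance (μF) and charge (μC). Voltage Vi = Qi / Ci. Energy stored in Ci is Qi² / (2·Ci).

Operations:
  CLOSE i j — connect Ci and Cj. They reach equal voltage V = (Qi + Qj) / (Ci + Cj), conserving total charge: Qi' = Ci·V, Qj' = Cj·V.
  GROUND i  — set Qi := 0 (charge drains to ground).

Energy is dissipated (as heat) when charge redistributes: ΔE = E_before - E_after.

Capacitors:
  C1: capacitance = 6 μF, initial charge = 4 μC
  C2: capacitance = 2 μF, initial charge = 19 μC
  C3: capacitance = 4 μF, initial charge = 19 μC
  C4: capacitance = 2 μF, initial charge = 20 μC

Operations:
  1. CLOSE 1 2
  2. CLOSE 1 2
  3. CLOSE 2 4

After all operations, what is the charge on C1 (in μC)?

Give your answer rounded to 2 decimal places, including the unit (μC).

Answer: 17.25 μC

Derivation:
Initial: C1(6μF, Q=4μC, V=0.67V), C2(2μF, Q=19μC, V=9.50V), C3(4μF, Q=19μC, V=4.75V), C4(2μF, Q=20μC, V=10.00V)
Op 1: CLOSE 1-2: Q_total=23.00, C_total=8.00, V=2.88; Q1=17.25, Q2=5.75; dissipated=58.521
Op 2: CLOSE 1-2: Q_total=23.00, C_total=8.00, V=2.88; Q1=17.25, Q2=5.75; dissipated=0.000
Op 3: CLOSE 2-4: Q_total=25.75, C_total=4.00, V=6.44; Q2=12.88, Q4=12.88; dissipated=25.383
Final charges: Q1=17.25, Q2=12.88, Q3=19.00, Q4=12.88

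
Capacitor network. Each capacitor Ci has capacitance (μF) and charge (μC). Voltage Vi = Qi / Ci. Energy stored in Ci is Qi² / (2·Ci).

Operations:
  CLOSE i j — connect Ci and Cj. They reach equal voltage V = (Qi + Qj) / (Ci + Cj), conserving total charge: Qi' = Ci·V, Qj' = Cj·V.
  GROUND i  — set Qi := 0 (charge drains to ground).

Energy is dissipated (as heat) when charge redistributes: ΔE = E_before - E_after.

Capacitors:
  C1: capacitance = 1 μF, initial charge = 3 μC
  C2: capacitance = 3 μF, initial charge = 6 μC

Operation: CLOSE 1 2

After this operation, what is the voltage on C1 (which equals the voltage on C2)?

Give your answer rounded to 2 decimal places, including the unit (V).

Initial: C1(1μF, Q=3μC, V=3.00V), C2(3μF, Q=6μC, V=2.00V)
Op 1: CLOSE 1-2: Q_total=9.00, C_total=4.00, V=2.25; Q1=2.25, Q2=6.75; dissipated=0.375

Answer: 2.25 V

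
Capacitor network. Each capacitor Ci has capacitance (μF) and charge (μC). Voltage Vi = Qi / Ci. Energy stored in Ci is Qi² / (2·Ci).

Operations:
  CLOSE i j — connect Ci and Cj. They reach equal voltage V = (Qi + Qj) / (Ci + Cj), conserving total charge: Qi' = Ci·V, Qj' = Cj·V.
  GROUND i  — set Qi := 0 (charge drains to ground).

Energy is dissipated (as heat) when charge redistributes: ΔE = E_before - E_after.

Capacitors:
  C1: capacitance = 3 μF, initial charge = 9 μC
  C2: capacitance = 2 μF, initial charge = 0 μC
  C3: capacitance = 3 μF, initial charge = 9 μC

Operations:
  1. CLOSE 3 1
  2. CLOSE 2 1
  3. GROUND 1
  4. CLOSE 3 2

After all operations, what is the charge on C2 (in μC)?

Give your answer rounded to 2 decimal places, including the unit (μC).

Answer: 5.04 μC

Derivation:
Initial: C1(3μF, Q=9μC, V=3.00V), C2(2μF, Q=0μC, V=0.00V), C3(3μF, Q=9μC, V=3.00V)
Op 1: CLOSE 3-1: Q_total=18.00, C_total=6.00, V=3.00; Q3=9.00, Q1=9.00; dissipated=0.000
Op 2: CLOSE 2-1: Q_total=9.00, C_total=5.00, V=1.80; Q2=3.60, Q1=5.40; dissipated=5.400
Op 3: GROUND 1: Q1=0; energy lost=4.860
Op 4: CLOSE 3-2: Q_total=12.60, C_total=5.00, V=2.52; Q3=7.56, Q2=5.04; dissipated=0.864
Final charges: Q1=0.00, Q2=5.04, Q3=7.56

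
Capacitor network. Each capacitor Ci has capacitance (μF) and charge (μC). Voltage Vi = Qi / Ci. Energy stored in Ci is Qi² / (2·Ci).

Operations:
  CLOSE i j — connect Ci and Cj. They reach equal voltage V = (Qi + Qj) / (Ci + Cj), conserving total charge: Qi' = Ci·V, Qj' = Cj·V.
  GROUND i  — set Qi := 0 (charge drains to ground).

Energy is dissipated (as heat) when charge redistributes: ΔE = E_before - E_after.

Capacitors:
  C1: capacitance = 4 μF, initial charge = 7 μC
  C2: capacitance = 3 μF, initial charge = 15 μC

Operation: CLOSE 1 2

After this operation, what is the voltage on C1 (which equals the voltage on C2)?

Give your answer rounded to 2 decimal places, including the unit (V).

Initial: C1(4μF, Q=7μC, V=1.75V), C2(3μF, Q=15μC, V=5.00V)
Op 1: CLOSE 1-2: Q_total=22.00, C_total=7.00, V=3.14; Q1=12.57, Q2=9.43; dissipated=9.054

Answer: 3.14 V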